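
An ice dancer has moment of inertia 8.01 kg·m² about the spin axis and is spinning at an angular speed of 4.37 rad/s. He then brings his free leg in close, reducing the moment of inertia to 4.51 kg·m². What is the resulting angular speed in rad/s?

ω₂ ≈ 7.76 rad/s

With no external torque about the axis, L is conserved: I₁ω₁ = I₂ω₂.
ω₂ = I₁ω₁ / I₂ = (8.010)(4.37 rad/s) / (4.510) = 7.761 rad/s.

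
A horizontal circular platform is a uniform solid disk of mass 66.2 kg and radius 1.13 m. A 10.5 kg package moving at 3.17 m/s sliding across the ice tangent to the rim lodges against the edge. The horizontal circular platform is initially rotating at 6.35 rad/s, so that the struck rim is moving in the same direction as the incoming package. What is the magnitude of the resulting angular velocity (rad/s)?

|ω_f| ≈ 5.50 rad/s

About the central axle the impulsive forces during the collision are internal, so angular momentum about that axis is conserved.
I_p = ½(66.2)(1.13)² = 42.27 kg·m². Taking the sense of the package's angular momentum as positive, L_{package} = m v R = (10.5)(3.17)(1.13) = 37.61 kg·m²/s.
L_i = +I_p ω_p + m v R = +(42.27)(6.35) + 37.61 = 306.0 kg·m²/s.
After sticking, I_f = I_p + m R² = 42.27 + (10.5)(1.13)² = 55.67 kg·m².
ω_f = L_i / I_f = 306.0 / 55.67 = 5.496 rad/s.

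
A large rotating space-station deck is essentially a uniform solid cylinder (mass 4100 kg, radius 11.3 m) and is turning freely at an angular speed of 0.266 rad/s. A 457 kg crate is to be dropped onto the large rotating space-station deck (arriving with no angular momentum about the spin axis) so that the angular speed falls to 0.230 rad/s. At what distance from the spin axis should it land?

The added mass arrives with no angular momentum about the spin axis, and any external torque about the spin axis is negligible, so the system's angular momentum is conserved.
I_p = ½(4100)(11.3)² = 2.618e+05 kg·m².
I_p ω_i = (I_p + m r²) ω_f ⇒ m r² = I_p(ω_i/ω_f − 1) = 2.618e+05(0.266/0.230 − 1) = 40970 kg·m².
r = √(40970/457) = 9.469 m.

r ≈ 9.47 m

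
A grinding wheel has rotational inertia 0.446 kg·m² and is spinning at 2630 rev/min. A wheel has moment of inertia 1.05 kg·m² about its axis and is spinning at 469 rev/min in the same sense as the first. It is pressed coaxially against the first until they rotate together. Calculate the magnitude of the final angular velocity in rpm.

|ω_f| ≈ 1110 rpm

No external torque acts about the common axis, so total angular momentum is conserved.
Taking A's sense as positive: L = (0.4460)(2630) + (1.050)(469) = 1665 kg·m²·rpm.
Combined I = 0.4460 + 1.050 = 1.496 kg·m².
ω_f = L / I = 1665 / 1.496 = 1113 rpm.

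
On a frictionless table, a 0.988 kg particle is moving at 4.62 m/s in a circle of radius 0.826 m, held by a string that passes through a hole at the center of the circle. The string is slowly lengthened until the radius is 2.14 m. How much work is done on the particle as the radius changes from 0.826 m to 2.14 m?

Central (radial) force ⇒ zero torque about the center ⇒ m v r is constant.
v₂ = v₁ r₁ / r₂ = (4.62)(0.826) / (2.14) = 1.783 m/s.
W = ΔKE = ½m(v₂² − v₁²) = -8.973 J.

W ≈ -8.97 J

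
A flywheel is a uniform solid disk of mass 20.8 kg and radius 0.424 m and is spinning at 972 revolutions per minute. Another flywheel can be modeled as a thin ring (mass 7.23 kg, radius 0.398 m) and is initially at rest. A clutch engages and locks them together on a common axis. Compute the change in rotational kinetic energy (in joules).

The coupling torques are internal; angular momentum about the shared axis is conserved.
Moments of inertia: I_A = ½(20.8)(0.424)² = 1.870 kg·m²; I_B = (7.23)(0.398)² = 1.145 kg·m².
Taking A's sense as positive: L = (1.870)(972) = 1817 kg·m²·rpm.
Combined I = 1.870 + 1.145 = 3.015 kg·m².
ω_f = L / I = 1817 / 3.015 = 602.8 rpm.
KE_i = ½ΣIω² = 9686 J; KE_f = ½(3.015)(63.12)² = 6006 J.

ΔKE ≈ -3680 J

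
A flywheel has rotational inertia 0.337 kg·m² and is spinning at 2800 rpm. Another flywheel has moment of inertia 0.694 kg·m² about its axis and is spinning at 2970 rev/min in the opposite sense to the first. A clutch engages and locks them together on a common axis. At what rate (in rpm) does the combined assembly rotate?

|ω_f| ≈ 1080 rpm

No external torque acts about the common axis, so total angular momentum is conserved.
Taking A's sense as positive: L = (0.3370)(2800) − (0.6940)(2970) = -1118 kg·m²·rpm.
Combined I = 0.3370 + 0.6940 = 1.031 kg·m².
ω_f = L / I = -1118 / 1.031 = -1084 rpm.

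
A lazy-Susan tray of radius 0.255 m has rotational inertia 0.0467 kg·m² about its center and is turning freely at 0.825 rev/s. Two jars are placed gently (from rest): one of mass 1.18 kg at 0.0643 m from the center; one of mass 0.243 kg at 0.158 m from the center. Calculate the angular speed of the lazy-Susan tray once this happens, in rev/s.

ω_f ≈ 0.668 rev/s

No external torque acts about the center; L_before = L_after.
Added inertia Σmr² = (1.18)(0.0643)² + (0.243)(0.158)² = 0.01094 kg·m²; I_f = 0.04670 + 0.01094 = 0.05764 kg·m².
ω_f = I_p ω_i / I_f = (0.04670)(0.825) / 0.05764 = 0.6684 rev/s.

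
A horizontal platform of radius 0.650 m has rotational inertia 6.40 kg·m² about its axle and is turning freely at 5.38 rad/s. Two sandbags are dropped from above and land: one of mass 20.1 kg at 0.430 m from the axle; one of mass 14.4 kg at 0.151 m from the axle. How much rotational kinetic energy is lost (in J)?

energy lost ≈ 35.9 J

The added mass arrives with no angular momentum about the axle, and any external torque about the axle is negligible, so the system's angular momentum is conserved.
Added inertia Σmr² = (20.1)(0.430)² + (14.4)(0.151)² = 4.045 kg·m²; I_f = 6.400 + 4.045 = 10.44 kg·m².
ω_f = I_p ω_i / I_f = (6.400)(5.38) / 10.44 = 3.297 rad/s.
KE_i = ½(6.400)(5.380 rad/s)² = 92.62 J; KE_f = ½(10.44)(3.297)² = 56.75 J.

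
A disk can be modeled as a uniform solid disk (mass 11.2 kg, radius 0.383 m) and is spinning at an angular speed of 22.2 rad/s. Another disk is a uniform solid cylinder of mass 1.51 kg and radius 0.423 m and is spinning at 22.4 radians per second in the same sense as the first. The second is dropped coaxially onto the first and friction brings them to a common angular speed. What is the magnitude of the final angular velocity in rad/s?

No external torque acts about the common axis, so total angular momentum is conserved.
Moments of inertia: I_A = ½(11.2)(0.383)² = 0.8215 kg·m²; I_B = ½(1.51)(0.423)² = 0.1351 kg·m².
Taking A's sense as positive: L = (0.8215)(22.2) + (0.1351)(22.4) = 21.26 kg·m²·rad/s.
Combined I = 0.8215 + 0.1351 = 0.9565 kg·m².
ω_f = L / I = 21.26 / 0.9565 = 22.23 rad/s.

|ω_f| ≈ 22.2 rad/s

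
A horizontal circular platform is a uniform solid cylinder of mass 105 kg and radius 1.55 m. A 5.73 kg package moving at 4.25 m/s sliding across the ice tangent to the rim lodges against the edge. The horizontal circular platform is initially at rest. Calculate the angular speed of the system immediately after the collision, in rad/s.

|ω_f| ≈ 0.270 rad/s

About the central axle the impulsive forces during the collision are internal, so angular momentum about that axis is conserved.
I_p = ½(105)(1.55)² = 126.1 kg·m². Taking the sense of the package's angular momentum as positive, L_{package} = m v R = (5.73)(4.25)(1.55) = 37.75 kg·m²/s.
L_i = 0 + 37.75 = 37.75 kg·m²/s.
After sticking, I_f = I_p + m R² = 126.1 + (5.73)(1.55)² = 139.9 kg·m².
ω_f = L_i / I_f = 37.75 / 139.9 = 0.2698 rad/s.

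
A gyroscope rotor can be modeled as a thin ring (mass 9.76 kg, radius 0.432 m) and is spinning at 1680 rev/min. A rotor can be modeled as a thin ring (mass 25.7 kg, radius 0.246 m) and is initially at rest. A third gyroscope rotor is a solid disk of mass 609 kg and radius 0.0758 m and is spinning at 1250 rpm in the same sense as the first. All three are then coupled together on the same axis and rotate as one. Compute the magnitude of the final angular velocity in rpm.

The coupling torques are internal; angular momentum about the shared axis is conserved.
Moments of inertia: I_A = (9.76)(0.432)² = 1.821 kg·m²; I_B = (25.7)(0.246)² = 1.555 kg·m²; I_C = ½(609)(0.0758)² = 1.750 kg·m².
Taking A's sense as positive: L = (1.821)(1680) + (1.750)(1250) = 5247 kg·m²·rpm.
Combined I = 1.821 + 1.555 + 1.750 = 5.126 kg·m².
ω_f = L / I = 5247 / 5.126 = 1024 rpm.

|ω_f| ≈ 1020 rpm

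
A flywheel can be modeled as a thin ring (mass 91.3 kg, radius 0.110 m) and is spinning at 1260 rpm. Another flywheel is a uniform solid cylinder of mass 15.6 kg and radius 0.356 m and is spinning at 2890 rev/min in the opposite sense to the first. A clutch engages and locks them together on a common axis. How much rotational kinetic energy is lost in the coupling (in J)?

ΔKE lost ≈ 49300 J

No external torque acts about the common axis, so total angular momentum is conserved.
Moments of inertia: I_A = (91.3)(0.110)² = 1.105 kg·m²; I_B = ½(15.6)(0.356)² = 0.9885 kg·m².
Taking A's sense as positive: L = (1.105)(1260) − (0.9885)(2890) = -1465 kg·m²·rpm.
Combined I = 1.105 + 0.9885 = 2.093 kg·m².
ω_f = L / I = -1465 / 2.093 = -699.8 rpm.
KE_i = ½ΣIω² = 54890 J; KE_f = ½(2.093)(73.29)² = 5621 J.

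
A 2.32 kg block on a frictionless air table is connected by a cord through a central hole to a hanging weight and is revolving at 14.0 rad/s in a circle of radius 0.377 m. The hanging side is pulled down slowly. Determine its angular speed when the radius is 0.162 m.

No torque about the axis ⇒ m r₁² ω₁ = m r₂² ω₂.
ω₂ = ω₁ (r₁/r₂)² = (14.0)(0.377/0.162)² = 75.82 rad/s.

ω₂ ≈ 75.8 rad/s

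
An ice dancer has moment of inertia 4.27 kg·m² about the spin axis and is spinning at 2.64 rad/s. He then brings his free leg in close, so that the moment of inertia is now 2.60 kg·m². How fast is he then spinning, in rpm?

With no external torque about the axis, L is conserved: I₁ω₁ = I₂ω₂.
ω₂ = I₁ω₁ / I₂ = (4.270)(2.64 rad/s) / (2.600) = 4.336 rad/s = 41.40 rpm.

ω₂ ≈ 41.4 rpm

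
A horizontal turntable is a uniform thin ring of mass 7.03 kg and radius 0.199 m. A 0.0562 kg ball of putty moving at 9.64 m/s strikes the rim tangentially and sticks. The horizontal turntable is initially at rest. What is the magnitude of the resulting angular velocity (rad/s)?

|ω_f| ≈ 0.384 rad/s

The axle reaction passes through the axle and exerts no torque about it; angular momentum about the axle is conserved through the impact.
I_p = (7.03)(0.199)² = 0.2784 kg·m². Taking the sense of the ball of putty's angular momentum as positive, L_{ball} = m v R = (0.0562)(9.64)(0.199) = 0.1078 kg·m²/s.
L_i = 0 + 0.1078 = 0.1078 kg·m²/s.
After sticking, I_f = I_p + m R² = 0.2784 + (0.0562)(0.199)² = 0.2806 kg·m².
ω_f = L_i / I_f = 0.1078 / 0.2806 = 0.3842 rad/s.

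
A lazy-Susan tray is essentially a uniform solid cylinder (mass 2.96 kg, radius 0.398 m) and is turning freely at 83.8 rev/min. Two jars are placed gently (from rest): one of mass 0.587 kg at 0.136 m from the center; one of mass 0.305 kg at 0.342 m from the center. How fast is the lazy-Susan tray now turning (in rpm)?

The added mass arrives with no angular momentum about the center, and any external torque about the center is negligible, so the system's angular momentum is conserved.
I_p = ½(2.96)(0.398)² = 0.2344 kg·m².
Added inertia Σmr² = (0.587)(0.136)² + (0.305)(0.342)² = 0.04653 kg·m²; I_f = 0.2344 + 0.04653 = 0.2810 kg·m².
ω_f = I_p ω_i / I_f = (0.2344)(83.8) / 0.2810 = 69.92 rpm.

ω_f ≈ 69.9 rpm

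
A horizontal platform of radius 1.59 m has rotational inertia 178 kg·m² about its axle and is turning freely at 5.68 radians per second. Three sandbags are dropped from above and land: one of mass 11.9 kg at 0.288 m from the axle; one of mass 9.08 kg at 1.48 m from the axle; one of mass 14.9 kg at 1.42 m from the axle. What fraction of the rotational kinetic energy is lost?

fraction ≈ 0.222

No external torque acts about the axle; L_before = L_after.
Added inertia Σmr² = (11.9)(0.288)² + (9.08)(1.48)² + (14.9)(1.42)² = 50.92 kg·m²; I_f = 178.0 + 50.92 = 228.9 kg·m².
ω_f = I_p ω_i / I_f = (178.0)(5.68) / 228.9 = 4.417 rad/s.
KE_i = ½(178.0)(5.680 rad/s)² = 2871 J; KE_f = ½(228.9)(4.417)² = 2233 J.
Fraction lost = 0.2224.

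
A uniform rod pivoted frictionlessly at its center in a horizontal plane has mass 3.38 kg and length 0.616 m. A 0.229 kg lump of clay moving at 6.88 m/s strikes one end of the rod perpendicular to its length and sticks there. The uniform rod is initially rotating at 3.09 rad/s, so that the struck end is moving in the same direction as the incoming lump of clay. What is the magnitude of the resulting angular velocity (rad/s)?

The axle reaction passes through the pivot and exerts no torque about it; angular momentum about the pivot is conserved through the impact.
I_p = (1/12)(3.38)(0.616)² = 0.1069 kg·m². Taking the sense of the lump of clay's angular momentum as positive, L_{lump} = m v R = (0.229)(6.88)(0.616/2) = 0.4853 kg·m²/s.
L_i = +I_p ω_p + m v R = +(0.1069)(3.09) + 0.4853 = 0.8155 kg·m²/s.
After sticking, I_f = I_p + m R² = 0.1069 + (0.229)(0.616/2)² = 0.1286 kg·m².
ω_f = L_i / I_f = 0.8155 / 0.1286 = 6.341 rad/s.

|ω_f| ≈ 6.34 rad/s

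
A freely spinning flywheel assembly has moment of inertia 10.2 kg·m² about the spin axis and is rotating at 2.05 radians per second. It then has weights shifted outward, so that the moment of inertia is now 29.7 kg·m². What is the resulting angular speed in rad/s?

Angular momentum about the spin axis is conserved since the torque about it is zero.
ω₂ = I₁ω₁ / I₂ = (10.20)(2.05 rad/s) / (29.70) = 0.7040 rad/s.

ω₂ ≈ 0.704 rad/s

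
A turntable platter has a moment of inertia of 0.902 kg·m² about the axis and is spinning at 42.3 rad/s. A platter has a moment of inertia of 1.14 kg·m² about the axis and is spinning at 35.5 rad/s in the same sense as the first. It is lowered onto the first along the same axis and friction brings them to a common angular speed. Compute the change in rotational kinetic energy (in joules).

ΔKE ≈ -11.6 J

The coupling torques are internal; angular momentum about the shared axis is conserved.
Taking A's sense as positive: L = (0.9020)(42.3) + (1.140)(35.5) = 78.62 kg·m²·rad/s.
Combined I = 0.9020 + 1.140 = 2.042 kg·m².
ω_f = L / I = 78.62 / 2.042 = 38.50 rad/s.
KE_i = ½ΣIω² = 1525 J; KE_f = ½(2.042)(38.50)² = 1514 J.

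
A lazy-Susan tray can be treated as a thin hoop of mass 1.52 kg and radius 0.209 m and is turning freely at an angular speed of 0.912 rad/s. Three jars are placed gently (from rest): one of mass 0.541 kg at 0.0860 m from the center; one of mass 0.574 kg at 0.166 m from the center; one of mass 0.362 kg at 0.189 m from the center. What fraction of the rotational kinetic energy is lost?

The added mass arrives with no angular momentum about the center, and any external torque about the center is negligible, so the system's angular momentum is conserved.
I_p = (1.52)(0.209)² = 0.06640 kg·m².
Added inertia Σmr² = (0.541)(0.0860)² + (0.574)(0.166)² + (0.362)(0.189)² = 0.03275 kg·m²; I_f = 0.06640 + 0.03275 = 0.09914 kg·m².
ω_f = I_p ω_i / I_f = (0.06640)(0.912) / 0.09914 = 0.6107 rad/s.
KE_i = ½(0.06640)(0.9120 rad/s)² = 0.02761 J; KE_f = ½(0.09914)(0.6107)² = 0.01849 J.
Fraction lost = 0.3303.

fraction ≈ 0.330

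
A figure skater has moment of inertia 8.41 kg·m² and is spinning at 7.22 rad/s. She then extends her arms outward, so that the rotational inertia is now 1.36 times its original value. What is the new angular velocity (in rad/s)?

No external torque acts about the spin axis, so angular momentum is conserved.
I₂ = 1.36 × 8.41 = 11.44 kg·m².
ω₂ = I₁ω₁ / I₂ = (8.410)(7.22 rad/s) / (11.44) = 5.309 rad/s.

ω₂ ≈ 5.31 rad/s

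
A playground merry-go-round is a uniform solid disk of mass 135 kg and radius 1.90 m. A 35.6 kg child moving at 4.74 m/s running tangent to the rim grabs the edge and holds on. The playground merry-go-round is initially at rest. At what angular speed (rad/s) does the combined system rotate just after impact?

|ω_f| ≈ 0.861 rad/s

The axle reaction passes through the axle and exerts no torque about it; angular momentum about the axle is conserved through the impact.
I_p = ½(135)(1.90)² = 243.7 kg·m². Taking the sense of the child's angular momentum as positive, L_{child} = m v R = (35.6)(4.74)(1.90) = 320.6 kg·m²/s.
L_i = 0 + 320.6 = 320.6 kg·m²/s.
After sticking, I_f = I_p + m R² = 243.7 + (35.6)(1.90)² = 372.2 kg·m².
ω_f = L_i / I_f = 320.6 / 372.2 = 0.8614 rad/s.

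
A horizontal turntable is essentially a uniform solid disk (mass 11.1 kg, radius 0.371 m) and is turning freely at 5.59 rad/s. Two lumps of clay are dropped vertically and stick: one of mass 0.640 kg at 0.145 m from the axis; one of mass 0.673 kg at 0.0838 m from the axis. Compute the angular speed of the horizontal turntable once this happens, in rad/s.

The added mass arrives with no angular momentum about the axis, and any external torque about the axis is negligible, so the system's angular momentum is conserved.
I_p = ½(11.1)(0.371)² = 0.7639 kg·m².
Added inertia Σmr² = (0.640)(0.145)² + (0.673)(0.0838)² = 0.01818 kg·m²; I_f = 0.7639 + 0.01818 = 0.7821 kg·m².
ω_f = I_p ω_i / I_f = (0.7639)(5.59) / 0.7821 = 5.460 rad/s.

ω_f ≈ 5.46 rad/s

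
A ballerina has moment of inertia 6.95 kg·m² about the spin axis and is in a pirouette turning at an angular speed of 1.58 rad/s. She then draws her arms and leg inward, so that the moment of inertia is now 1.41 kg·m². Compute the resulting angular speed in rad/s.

ω₂ ≈ 7.79 rad/s

With no external torque about the axis, L is conserved: I₁ω₁ = I₂ω₂.
ω₂ = I₁ω₁ / I₂ = (6.950)(1.58 rad/s) / (1.410) = 7.788 rad/s.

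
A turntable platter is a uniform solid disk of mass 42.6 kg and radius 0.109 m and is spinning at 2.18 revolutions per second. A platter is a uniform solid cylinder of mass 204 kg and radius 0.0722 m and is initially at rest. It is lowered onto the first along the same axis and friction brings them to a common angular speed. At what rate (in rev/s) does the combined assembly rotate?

|ω_f| ≈ 0.703 rev/s

The coupling torques are internal; angular momentum about the shared axis is conserved.
Moments of inertia: I_A = ½(42.6)(0.109)² = 0.2531 kg·m²; I_B = ½(204)(0.0722)² = 0.5317 kg·m².
Taking A's sense as positive: L = (0.2531)(2.18) = 0.5517 kg·m²·rev/s.
Combined I = 0.2531 + 0.5317 = 0.7848 kg·m².
ω_f = L / I = 0.5517 / 0.7848 = 0.7030 rev/s.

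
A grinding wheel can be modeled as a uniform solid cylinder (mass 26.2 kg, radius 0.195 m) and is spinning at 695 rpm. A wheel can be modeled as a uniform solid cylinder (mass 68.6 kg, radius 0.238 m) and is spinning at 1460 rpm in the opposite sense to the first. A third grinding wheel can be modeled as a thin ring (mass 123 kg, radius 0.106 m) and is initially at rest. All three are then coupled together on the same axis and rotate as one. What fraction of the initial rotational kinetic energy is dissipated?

No external torque acts about the common axis, so total angular momentum is conserved.
Moments of inertia: I_A = ½(26.2)(0.195)² = 0.4981 kg·m²; I_B = ½(68.6)(0.238)² = 1.943 kg·m²; I_C = (123)(0.106)² = 1.382 kg·m².
Taking A's sense as positive: L = (0.4981)(695) − (1.943)(1460) = -2490 kg·m²·rpm.
Combined I = 0.4981 + 1.943 + 1.382 = 3.823 kg·m².
ω_f = L / I = -2490 / 3.823 = -651.4 rpm.
KE_i = ½ΣIω² = 24030 J; KE_f = ½(3.823)(68.22)² = 8895 J.
Fraction dissipated = (KE_i − KE_f)/KE_i = 0.6298.

fraction ≈ 0.630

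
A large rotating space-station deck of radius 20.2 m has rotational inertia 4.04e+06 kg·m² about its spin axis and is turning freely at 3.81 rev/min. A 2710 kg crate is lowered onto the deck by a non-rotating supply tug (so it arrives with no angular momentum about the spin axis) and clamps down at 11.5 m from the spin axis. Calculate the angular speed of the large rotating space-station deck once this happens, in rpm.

ω_f ≈ 3.50 rpm

No external torque acts about the spin axis; L_before = L_after.
Added inertia Σmr² = (2710)(11.5)² = 3.584e+05 kg·m²; I_f = 4.040e+06 + 3.584e+05 = 4.398e+06 kg·m².
ω_f = I_p ω_i / I_f = (4.040e+06)(3.81) / 4.398e+06 = 3.500 rpm.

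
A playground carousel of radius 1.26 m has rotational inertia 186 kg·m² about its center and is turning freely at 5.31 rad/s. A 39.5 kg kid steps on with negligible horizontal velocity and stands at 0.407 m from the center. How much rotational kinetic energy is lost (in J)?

No external torque acts about the center; L_before = L_after.
Added inertia Σmr² = (39.5)(0.407)² = 6.543 kg·m²; I_f = 186.0 + 6.543 = 192.5 kg·m².
ω_f = I_p ω_i / I_f = (186.0)(5.31) / 192.5 = 5.130 rad/s.
KE_i = ½(186.0)(5.310 rad/s)² = 2622 J; KE_f = ½(192.5)(5.130)² = 2533 J.

energy lost ≈ 89.1 J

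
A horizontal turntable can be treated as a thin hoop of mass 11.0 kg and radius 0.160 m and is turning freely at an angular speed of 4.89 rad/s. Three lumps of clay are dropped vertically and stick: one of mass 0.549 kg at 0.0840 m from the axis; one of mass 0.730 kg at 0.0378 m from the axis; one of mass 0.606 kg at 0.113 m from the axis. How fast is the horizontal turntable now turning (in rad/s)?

No external torque acts about the axis; L_before = L_after.
I_p = (11.0)(0.160)² = 0.2816 kg·m².
Added inertia Σmr² = (0.549)(0.0840)² + (0.730)(0.0378)² + (0.606)(0.113)² = 0.01265 kg·m²; I_f = 0.2816 + 0.01265 = 0.2943 kg·m².
ω_f = I_p ω_i / I_f = (0.2816)(4.89) / 0.2943 = 4.680 rad/s.

ω_f ≈ 4.68 rad/s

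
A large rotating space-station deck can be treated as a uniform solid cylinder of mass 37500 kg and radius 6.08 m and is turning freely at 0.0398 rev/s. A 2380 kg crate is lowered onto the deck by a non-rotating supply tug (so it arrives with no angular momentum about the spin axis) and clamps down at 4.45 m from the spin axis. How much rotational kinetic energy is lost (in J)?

The added mass arrives with no angular momentum about the spin axis, and any external torque about the spin axis is negligible, so the system's angular momentum is conserved.
I_p = ½(37500)(6.08)² = 6.931e+05 kg·m².
Added inertia Σmr² = (2380)(4.45)² = 47130 kg·m²; I_f = 6.931e+05 + 47130 = 7.402e+05 kg·m².
ω_f = I_p ω_i / I_f = (6.931e+05)(0.0398) / 7.402e+05 = 0.03727 rev/s.
KE_i = ½(6.931e+05)(0.2501 rad/s)² = 21670 J; KE_f = ½(7.402e+05)(0.2341)² = 20290 J.

energy lost ≈ 1380 J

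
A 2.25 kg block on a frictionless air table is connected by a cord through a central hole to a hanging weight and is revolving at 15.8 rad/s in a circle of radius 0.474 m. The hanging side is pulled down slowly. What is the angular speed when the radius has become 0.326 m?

ω₂ ≈ 33.4 rad/s

No torque about the axis ⇒ m r₁² ω₁ = m r₂² ω₂.
ω₂ = ω₁ (r₁/r₂)² = (15.8)(0.474/0.326)² = 33.40 rad/s.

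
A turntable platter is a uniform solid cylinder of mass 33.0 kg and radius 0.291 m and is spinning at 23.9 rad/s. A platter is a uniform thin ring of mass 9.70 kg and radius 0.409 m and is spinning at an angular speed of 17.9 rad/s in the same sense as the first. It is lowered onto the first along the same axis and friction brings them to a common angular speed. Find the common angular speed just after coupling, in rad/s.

|ω_f| ≈ 20.7 rad/s

No external torque acts about the common axis, so total angular momentum is conserved.
Moments of inertia: I_A = ½(33.0)(0.291)² = 1.397 kg·m²; I_B = (9.70)(0.409)² = 1.623 kg·m².
Taking A's sense as positive: L = (1.397)(23.9) + (1.623)(17.9) = 62.44 kg·m²·rad/s.
Combined I = 1.397 + 1.623 = 3.020 kg·m².
ω_f = L / I = 62.44 / 3.020 = 20.68 rad/s.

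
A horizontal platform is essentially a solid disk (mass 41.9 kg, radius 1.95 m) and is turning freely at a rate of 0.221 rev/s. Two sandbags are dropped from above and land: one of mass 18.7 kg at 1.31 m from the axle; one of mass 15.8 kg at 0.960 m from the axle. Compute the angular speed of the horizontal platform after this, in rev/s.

ω_f ≈ 0.139 rev/s

The added mass arrives with no angular momentum about the axle, and any external torque about the axle is negligible, so the system's angular momentum is conserved.
I_p = ½(41.9)(1.95)² = 79.66 kg·m².
Added inertia Σmr² = (18.7)(1.31)² + (15.8)(0.960)² = 46.65 kg·m²; I_f = 79.66 + 46.65 = 126.3 kg·m².
ω_f = I_p ω_i / I_f = (79.66)(0.221) / 126.3 = 0.1394 rev/s.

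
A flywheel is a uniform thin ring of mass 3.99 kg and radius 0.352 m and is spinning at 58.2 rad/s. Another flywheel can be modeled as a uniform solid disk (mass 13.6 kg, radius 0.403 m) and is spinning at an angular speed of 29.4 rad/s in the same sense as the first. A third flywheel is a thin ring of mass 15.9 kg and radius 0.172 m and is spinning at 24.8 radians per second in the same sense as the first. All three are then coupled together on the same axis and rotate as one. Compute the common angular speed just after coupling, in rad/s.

No external torque acts about the common axis, so total angular momentum is conserved.
Moments of inertia: I_A = (3.99)(0.352)² = 0.4944 kg·m²; I_B = ½(13.6)(0.403)² = 1.104 kg·m²; I_C = (15.9)(0.172)² = 0.4704 kg·m².
Taking A's sense as positive: L = (0.4944)(58.2) + (1.104)(29.4) + (0.4704)(24.8) = 72.91 kg·m²·rad/s.
Combined I = 0.4944 + 1.104 + 0.4704 = 2.069 kg·m².
ω_f = L / I = 72.91 / 2.069 = 35.24 rad/s.

|ω_f| ≈ 35.2 rad/s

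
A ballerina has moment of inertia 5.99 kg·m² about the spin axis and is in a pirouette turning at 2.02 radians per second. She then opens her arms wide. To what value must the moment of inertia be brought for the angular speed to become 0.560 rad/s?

I₂ ≈ 21.6 kg·m²

No external torque acts about the spin axis, so angular momentum is conserved.
I₂ = I₁ω₁ / ω₂ = (5.99)(2.02) / (0.560) = 21.61 kg·m².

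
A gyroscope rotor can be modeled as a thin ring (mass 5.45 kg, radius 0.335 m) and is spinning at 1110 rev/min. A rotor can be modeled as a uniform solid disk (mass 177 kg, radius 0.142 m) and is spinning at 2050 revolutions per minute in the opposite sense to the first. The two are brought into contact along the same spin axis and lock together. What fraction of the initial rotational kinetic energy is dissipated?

fraction ≈ 0.551

No external torque acts about the common axis, so total angular momentum is conserved.
Moments of inertia: I_A = (5.45)(0.335)² = 0.6116 kg·m²; I_B = ½(177)(0.142)² = 1.785 kg·m².
Taking A's sense as positive: L = (0.6116)(1110) − (1.785)(2050) = -2979 kg·m²·rpm.
Combined I = 0.6116 + 1.785 = 2.396 kg·m².
ω_f = L / I = -2979 / 2.396 = -1243 rpm.
KE_i = ½ΣIω² = 45250 J; KE_f = ½(2.396)(130.2)² = 20310 J.
Fraction dissipated = (KE_i − KE_f)/KE_i = 0.5511.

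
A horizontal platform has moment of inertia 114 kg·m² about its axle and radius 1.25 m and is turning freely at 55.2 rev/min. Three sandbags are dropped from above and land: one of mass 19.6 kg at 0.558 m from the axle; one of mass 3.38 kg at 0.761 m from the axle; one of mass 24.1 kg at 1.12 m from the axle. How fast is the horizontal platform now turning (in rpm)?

The added mass arrives with no angular momentum about the axle, and any external torque about the axle is negligible, so the system's angular momentum is conserved.
Added inertia Σmr² = (19.6)(0.558)² + (3.38)(0.761)² + (24.1)(1.12)² = 38.29 kg·m²; I_f = 114.0 + 38.29 = 152.3 kg·m².
ω_f = I_p ω_i / I_f = (114.0)(55.2) / 152.3 = 41.32 rpm.

ω_f ≈ 41.3 rpm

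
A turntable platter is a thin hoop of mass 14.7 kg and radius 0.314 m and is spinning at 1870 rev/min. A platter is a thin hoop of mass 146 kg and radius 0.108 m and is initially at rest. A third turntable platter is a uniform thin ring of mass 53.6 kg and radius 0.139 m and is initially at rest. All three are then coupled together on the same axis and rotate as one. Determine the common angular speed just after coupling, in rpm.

|ω_f| ≈ 647 rpm

The coupling torques are internal; angular momentum about the shared axis is conserved.
Moments of inertia: I_A = (14.7)(0.314)² = 1.449 kg·m²; I_B = (146)(0.108)² = 1.703 kg·m²; I_C = (53.6)(0.139)² = 1.036 kg·m².
Taking A's sense as positive: L = (1.449)(1870) = 2710 kg·m²·rpm.
Combined I = 1.449 + 1.703 + 1.036 = 4.188 kg·m².
ω_f = L / I = 2710 / 4.188 = 647.2 rpm.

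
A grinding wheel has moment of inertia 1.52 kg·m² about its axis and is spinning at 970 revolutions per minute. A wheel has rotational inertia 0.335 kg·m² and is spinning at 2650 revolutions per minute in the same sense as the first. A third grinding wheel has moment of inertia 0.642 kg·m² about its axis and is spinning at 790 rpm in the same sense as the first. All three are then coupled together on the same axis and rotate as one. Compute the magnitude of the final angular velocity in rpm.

|ω_f| ≈ 1150 rpm

No external torque acts about the common axis, so total angular momentum is conserved.
Taking A's sense as positive: L = (1.520)(970) + (0.3350)(2650) + (0.6420)(790) = 2869 kg·m²·rpm.
Combined I = 1.520 + 0.3350 + 0.6420 = 2.497 kg·m².
ω_f = L / I = 2869 / 2.497 = 1149 rpm.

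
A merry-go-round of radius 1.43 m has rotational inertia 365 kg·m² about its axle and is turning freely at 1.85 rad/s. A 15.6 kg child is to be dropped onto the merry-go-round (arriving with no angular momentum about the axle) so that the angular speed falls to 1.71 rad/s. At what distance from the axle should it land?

The added mass arrives with no angular momentum about the axle, and any external torque about the axle is negligible, so the system's angular momentum is conserved.
I_p ω_i = (I_p + m r²) ω_f ⇒ m r² = I_p(ω_i/ω_f − 1) = 365.0(1.85/1.71 − 1) = 29.88 kg·m².
r = √(29.88/15.6) = 1.384 m.

r ≈ 1.38 m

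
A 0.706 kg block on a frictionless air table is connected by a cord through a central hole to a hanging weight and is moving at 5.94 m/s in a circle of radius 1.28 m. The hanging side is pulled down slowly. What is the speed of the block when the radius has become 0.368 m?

v₂ ≈ 20.7 m/s

The only horizontal force on the mass is along the cord (radial), so it exerts no torque about the hole and angular momentum m v r is conserved.
v₂ = v₁ r₁ / r₂ = (5.94)(1.28) / (0.368) = 20.66 m/s.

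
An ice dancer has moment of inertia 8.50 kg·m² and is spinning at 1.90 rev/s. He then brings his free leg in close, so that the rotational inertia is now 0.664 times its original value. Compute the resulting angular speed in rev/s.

ω₂ ≈ 2.86 rev/s

With no external torque about the axis, L is conserved: I₁ω₁ = I₂ω₂.
I₂ = 0.664 × 8.50 = 5.644 kg·m².
ω₂ = I₁ω₁ / I₂ = (8.500)(1.90 rev/s) / (5.644) = 2.861 rev/s.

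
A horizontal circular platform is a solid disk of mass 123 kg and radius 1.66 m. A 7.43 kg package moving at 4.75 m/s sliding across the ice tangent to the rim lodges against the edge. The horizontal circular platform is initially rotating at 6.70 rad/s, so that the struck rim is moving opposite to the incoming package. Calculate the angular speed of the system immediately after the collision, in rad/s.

|ω_f| ≈ 5.67 rad/s

About the central axle the impulsive forces during the collision are internal, so angular momentum about that axis is conserved.
I_p = ½(123)(1.66)² = 169.5 kg·m². Taking the sense of the package's angular momentum as positive, L_{package} = m v R = (7.43)(4.75)(1.66) = 58.59 kg·m²/s.
L_i = −I_p ω_p + m v R = −(169.5)(6.70) + 58.59 = -1077 kg·m²/s.
After sticking, I_f = I_p + m R² = 169.5 + (7.43)(1.66)² = 189.9 kg·m².
ω_f = L_i / I_f = -1077 / 189.9 = -5.669 rad/s.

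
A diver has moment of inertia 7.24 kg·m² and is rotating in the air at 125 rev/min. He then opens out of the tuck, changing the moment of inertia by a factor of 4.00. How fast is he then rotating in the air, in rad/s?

No external torque acts about the spin axis, so angular momentum is conserved.
I₂ = 4.00 × 7.24 = 28.96 kg·m².
ω₂ = I₁ω₁ / I₂ = (7.240)(125 rpm) / (28.96) = 31.25 rpm = 3.272 rad/s.

ω₂ ≈ 3.27 rad/s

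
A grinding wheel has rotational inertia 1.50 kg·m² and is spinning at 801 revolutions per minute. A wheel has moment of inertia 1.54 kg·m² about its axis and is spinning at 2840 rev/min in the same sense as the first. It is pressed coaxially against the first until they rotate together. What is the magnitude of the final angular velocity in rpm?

No external torque acts about the common axis, so total angular momentum is conserved.
Taking A's sense as positive: L = (1.500)(801) + (1.540)(2840) = 5575 kg·m²·rpm.
Combined I = 1.500 + 1.540 = 3.040 kg·m².
ω_f = L / I = 5575 / 3.040 = 1834 rpm.

|ω_f| ≈ 1830 rpm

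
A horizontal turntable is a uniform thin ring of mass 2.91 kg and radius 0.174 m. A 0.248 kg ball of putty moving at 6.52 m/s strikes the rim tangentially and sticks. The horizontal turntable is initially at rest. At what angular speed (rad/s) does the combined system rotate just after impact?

|ω_f| ≈ 2.94 rad/s

The axle reaction passes through the axle and exerts no torque about it; angular momentum about the axle is conserved through the impact.
I_p = (2.91)(0.174)² = 0.08810 kg·m². Taking the sense of the ball of putty's angular momentum as positive, L_{ball} = m v R = (0.248)(6.52)(0.174) = 0.2814 kg·m²/s.
L_i = 0 + 0.2814 = 0.2814 kg·m²/s.
After sticking, I_f = I_p + m R² = 0.08810 + (0.248)(0.174)² = 0.09561 kg·m².
ω_f = L_i / I_f = 0.2814 / 0.09561 = 2.943 rad/s.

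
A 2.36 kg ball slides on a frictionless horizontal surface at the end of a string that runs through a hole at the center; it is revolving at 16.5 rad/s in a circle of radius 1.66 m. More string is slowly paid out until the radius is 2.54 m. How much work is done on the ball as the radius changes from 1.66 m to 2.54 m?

W ≈ -507 J

The constraining force is radial, so m r² ω about the center is conserved.
ω₂ = ω₁ (r₁/r₂)² = (16.5)(1.66/2.54)² = 7.047 rad/s.
W = ΔKE = ½m(v₂² − v₁²) = -507.1 J.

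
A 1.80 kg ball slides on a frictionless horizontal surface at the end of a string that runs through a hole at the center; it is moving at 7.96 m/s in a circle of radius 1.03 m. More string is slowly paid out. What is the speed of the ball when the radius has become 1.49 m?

Central (radial) force ⇒ zero torque about the center ⇒ m v r is constant.
v₂ = v₁ r₁ / r₂ = (7.96)(1.03) / (1.49) = 5.503 m/s.

v₂ ≈ 5.50 m/s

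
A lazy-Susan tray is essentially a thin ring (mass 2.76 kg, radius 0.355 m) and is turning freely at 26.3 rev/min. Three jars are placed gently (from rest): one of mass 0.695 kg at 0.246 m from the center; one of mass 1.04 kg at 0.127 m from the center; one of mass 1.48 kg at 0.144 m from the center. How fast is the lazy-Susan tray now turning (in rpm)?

No external torque acts about the center; L_before = L_after.
I_p = (2.76)(0.355)² = 0.3478 kg·m².
Added inertia Σmr² = (0.695)(0.246)² + (1.04)(0.127)² + (1.48)(0.144)² = 0.08952 kg·m²; I_f = 0.3478 + 0.08952 = 0.4374 kg·m².
ω_f = I_p ω_i / I_f = (0.3478)(26.3) / 0.4374 = 20.92 rpm.

ω_f ≈ 20.9 rpm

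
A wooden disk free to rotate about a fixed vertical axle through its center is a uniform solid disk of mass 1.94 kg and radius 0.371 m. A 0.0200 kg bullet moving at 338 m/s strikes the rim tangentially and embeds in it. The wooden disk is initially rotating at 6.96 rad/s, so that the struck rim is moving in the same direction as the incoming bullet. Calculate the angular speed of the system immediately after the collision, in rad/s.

About the axle the impulsive forces during the collision are internal, so angular momentum about that axis is conserved.
I_p = ½(1.94)(0.371)² = 0.1335 kg·m². Taking the sense of the bullet's angular momentum as positive, L_{bullet} = m v R = (0.0200)(338)(0.371) = 2.508 kg·m²/s.
L_i = +I_p ω_p + m v R = +(0.1335)(6.96) + 2.508 = 3.437 kg·m²/s.
After sticking, I_f = I_p + m R² = 0.1335 + (0.0200)(0.371)² = 0.1363 kg·m².
ω_f = L_i / I_f = 3.437 / 0.1363 = 25.22 rad/s.

|ω_f| ≈ 25.2 rad/s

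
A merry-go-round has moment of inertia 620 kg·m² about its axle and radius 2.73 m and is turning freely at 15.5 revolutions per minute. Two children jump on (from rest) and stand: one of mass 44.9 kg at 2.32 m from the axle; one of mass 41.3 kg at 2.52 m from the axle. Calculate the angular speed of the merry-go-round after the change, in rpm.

The added mass arrives with no angular momentum about the axle, and any external torque about the axle is negligible, so the system's angular momentum is conserved.
Added inertia Σmr² = (44.9)(2.32)² + (41.3)(2.52)² = 503.9 kg·m²; I_f = 620.0 + 503.9 = 1124 kg·m².
ω_f = I_p ω_i / I_f = (620.0)(15.5) / 1124 = 8.550 rpm.

ω_f ≈ 8.55 rpm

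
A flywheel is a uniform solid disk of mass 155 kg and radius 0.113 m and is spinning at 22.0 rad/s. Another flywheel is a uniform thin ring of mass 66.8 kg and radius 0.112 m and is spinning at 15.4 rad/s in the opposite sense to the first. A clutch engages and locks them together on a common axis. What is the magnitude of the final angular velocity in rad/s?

|ω_f| ≈ 4.85 rad/s

The coupling torques are internal; angular momentum about the shared axis is conserved.
Moments of inertia: I_A = ½(155)(0.113)² = 0.9896 kg·m²; I_B = (66.8)(0.112)² = 0.8379 kg·m².
Taking A's sense as positive: L = (0.9896)(22.0) − (0.8379)(15.4) = 8.867 kg·m²·rad/s.
Combined I = 0.9896 + 0.8379 = 1.828 kg·m².
ω_f = L / I = 8.867 / 1.828 = 4.852 rad/s.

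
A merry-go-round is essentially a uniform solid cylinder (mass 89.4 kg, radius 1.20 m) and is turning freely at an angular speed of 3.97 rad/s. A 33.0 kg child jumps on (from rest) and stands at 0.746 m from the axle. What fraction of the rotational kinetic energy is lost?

The added mass arrives with no angular momentum about the axle, and any external torque about the axle is negligible, so the system's angular momentum is conserved.
I_p = ½(89.4)(1.20)² = 64.37 kg·m².
Added inertia Σmr² = (33.0)(0.746)² = 18.37 kg·m²; I_f = 64.37 + 18.37 = 82.73 kg·m².
ω_f = I_p ω_i / I_f = (64.37)(3.97) / 82.73 = 3.089 rad/s.
KE_i = ½(64.37)(3.970 rad/s)² = 507.2 J; KE_f = ½(82.73)(3.089)² = 394.7 J.
Fraction lost = 0.2220.

fraction ≈ 0.222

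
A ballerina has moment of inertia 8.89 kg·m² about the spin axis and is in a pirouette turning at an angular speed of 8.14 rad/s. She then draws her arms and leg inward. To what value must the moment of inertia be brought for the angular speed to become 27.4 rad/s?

I₂ ≈ 2.64 kg·m²

With no external torque about the axis, L is conserved: I₁ω₁ = I₂ω₂.
I₂ = I₁ω₁ / ω₂ = (8.89)(8.14) / (27.4) = 2.641 kg·m².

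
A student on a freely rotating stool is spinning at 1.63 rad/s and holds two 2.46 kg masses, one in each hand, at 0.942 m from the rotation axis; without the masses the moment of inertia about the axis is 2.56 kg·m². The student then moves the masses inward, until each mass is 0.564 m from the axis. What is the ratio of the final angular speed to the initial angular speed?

With no external torque about the axis, L is conserved: I₁ω₁ = I₂ω₂.
I₁ = 2.56 + 2(2.46)(0.942)² = 6.926 kg·m²; I₂ = 2.56 + 2(2.46)(0.564)² = 4.125 kg·m².
ω₂/ω₁ = I₁/I₂ = 6.926 / 4.125 = 1.679.

ω₂/ω₁ ≈ 1.68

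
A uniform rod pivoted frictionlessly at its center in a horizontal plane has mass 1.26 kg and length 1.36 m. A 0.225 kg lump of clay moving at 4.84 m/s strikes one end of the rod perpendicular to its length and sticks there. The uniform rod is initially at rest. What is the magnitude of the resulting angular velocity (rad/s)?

About the pivot the impulsive forces during the collision are internal, so angular momentum about that axis is conserved.
I_p = (1/12)(1.26)(1.36)² = 0.1942 kg·m². Taking the sense of the lump of clay's angular momentum as positive, L_{lump} = m v R = (0.225)(4.84)(1.36/2) = 0.7405 kg·m²/s.
L_i = 0 + 0.7405 = 0.7405 kg·m²/s.
After sticking, I_f = I_p + m R² = 0.1942 + (0.225)(1.36/2)² = 0.2982 kg·m².
ω_f = L_i / I_f = 0.7405 / 0.2982 = 2.483 rad/s.

|ω_f| ≈ 2.48 rad/s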